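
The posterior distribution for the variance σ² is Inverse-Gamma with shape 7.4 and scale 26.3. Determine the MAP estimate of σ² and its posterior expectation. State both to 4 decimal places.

MAP estimate = 3.1310, posterior expectation = 4.1094

Mode = β/(α+1) = 26.3/8.4 = 3.1310.
Mean = β/(α−1) = 26.3/6.4 = 4.1094.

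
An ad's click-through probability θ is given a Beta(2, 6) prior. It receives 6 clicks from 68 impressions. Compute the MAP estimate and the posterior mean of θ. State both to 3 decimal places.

Posterior: Beta(2+6, 6+62) = Beta(8, 68).
Mode = (8−1)/(8+68−2) = 7/74 = 0.095.
Mean = 8/(8+68) = 8/76 = 0.105.
The mean is pulled above the mode by the posterior's right skew.

MAP: 0.095. Posterior mean: 0.105.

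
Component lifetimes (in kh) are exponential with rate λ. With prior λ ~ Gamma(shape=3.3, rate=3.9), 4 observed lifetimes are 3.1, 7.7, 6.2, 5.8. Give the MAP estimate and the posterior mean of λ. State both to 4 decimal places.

Σ times = 22.8. Posterior: Gamma(shape = 3.3+4 = 7.3, rate = 3.9+22.8 = 26.7).
Mode = (α−1)/β = 6.3/26.7 = 0.2360.
Mean = α/β = 7.3/26.7 = 0.2734.

MAP = 0.2360; posterior mean = 0.2734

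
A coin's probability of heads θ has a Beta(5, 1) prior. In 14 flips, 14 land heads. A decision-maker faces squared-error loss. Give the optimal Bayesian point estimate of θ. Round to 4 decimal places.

Posterior: Beta(5+14, 1+0) = Beta(19, 1).
Since β = 1 ≤ 1 and α > 1, the Beta density is monotone increasing on [0,1]; the mode is at 1.
Mean = 19/(19+1) = 0.9500.
Squared-error loss ⇒ the optimal estimator is the posterior mean.

0.9500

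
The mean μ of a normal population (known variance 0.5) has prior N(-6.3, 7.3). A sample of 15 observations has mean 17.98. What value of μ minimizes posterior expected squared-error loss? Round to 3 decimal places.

Posterior for μ is Normal. Precision-weighted mean: (1/7.3·-6.3 + 15/0.5·17.98) / (1/7.3 + 15/0.5) = 17.870.
A Normal posterior is symmetric, so mode = mean.
Squared-error loss ⇒ the optimal estimator is the posterior mean.

17.870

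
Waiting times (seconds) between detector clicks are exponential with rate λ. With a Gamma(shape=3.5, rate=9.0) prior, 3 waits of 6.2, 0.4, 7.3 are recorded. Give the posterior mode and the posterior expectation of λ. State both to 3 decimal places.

Σ times = 13.9. Posterior: Gamma(shape = 3.5+3 = 6.5, rate = 9.0+13.9 = 22.9).
Mode = (α−1)/β = 5.5/22.9 = 0.240.
Mean = α/β = 6.5/22.9 = 0.284.
The mean is pulled above the mode by the posterior's right skew.

MAP: 0.240. Posterior mean: 0.284.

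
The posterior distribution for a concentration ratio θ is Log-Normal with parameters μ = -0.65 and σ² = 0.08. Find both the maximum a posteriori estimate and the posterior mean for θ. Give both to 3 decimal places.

MAP: 0.482. Posterior mean: 0.543.

Mode = exp(μ − σ²) = exp(-0.73) = 0.482.
Mean = exp(μ + σ²/2) = exp(-0.610) = 0.543.
The posterior is right-skewed, so the mean exceeds the mode.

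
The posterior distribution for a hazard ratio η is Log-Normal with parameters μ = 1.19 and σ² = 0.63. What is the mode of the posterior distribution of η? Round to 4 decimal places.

1.7507

Mode = exp(μ − σ²) = exp(0.56) = 1.7507.
Mean = exp(μ + σ²/2) = exp(1.505) = 4.5042.
This is the posterior mode — the MAP estimate.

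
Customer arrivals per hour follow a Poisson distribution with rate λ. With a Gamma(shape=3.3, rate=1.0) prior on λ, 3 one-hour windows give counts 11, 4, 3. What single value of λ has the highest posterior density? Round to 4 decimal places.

5.0750

Σ counts = 18. Posterior: Gamma(shape = 3.3+18 = 21.3, rate = 1.0+3 = 4.0).
Mode = (α−1)/β = 20.3/4.0 = 5.0750.
Mean = α/β = 21.3/4.0 = 5.3250.
This is the posterior mode — the MAP estimate.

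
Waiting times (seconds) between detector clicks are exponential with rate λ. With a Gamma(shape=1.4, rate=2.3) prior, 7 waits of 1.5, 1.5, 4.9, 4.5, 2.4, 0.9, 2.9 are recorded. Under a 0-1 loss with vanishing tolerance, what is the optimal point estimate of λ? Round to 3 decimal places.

0.354

Σ times = 18.6. Posterior: Gamma(shape = 1.4+7 = 8.4, rate = 2.3+18.6 = 20.9).
Mode = (α−1)/β = 7.4/20.9 = 0.354.
Mean = α/β = 8.4/20.9 = 0.402.
This is the posterior mode — the MAP estimate.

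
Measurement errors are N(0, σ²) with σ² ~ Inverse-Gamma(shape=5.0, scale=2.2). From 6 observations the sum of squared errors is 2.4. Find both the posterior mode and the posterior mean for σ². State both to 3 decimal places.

Posterior: Inverse-Gamma(shape = 5.0+6/2 = 8.0, scale = 2.2+2.4/2 = 3.4).
Mode = β/(α+1) = 3.4/9.0 = 0.378.
Mean = β/(α−1) = 3.4/7.0 = 0.486.

MAP = 0.378; posterior mean = 0.486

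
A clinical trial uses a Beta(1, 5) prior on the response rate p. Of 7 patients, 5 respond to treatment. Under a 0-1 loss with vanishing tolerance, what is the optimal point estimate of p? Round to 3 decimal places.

0.455

Posterior: Beta(1+5, 5+2) = Beta(6, 7).
Mode = (6−1)/(6+7−2) = 5/11 = 0.455.
Mean = 6/(6+7) = 6/13 = 0.462.
This is the posterior mode — the MAP estimate.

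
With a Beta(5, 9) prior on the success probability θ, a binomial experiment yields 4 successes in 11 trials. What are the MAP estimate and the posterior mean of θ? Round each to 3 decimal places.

MAP = 0.348, posterior mean = 0.360

Posterior: Beta(5+4, 9+7) = Beta(9, 16).
Mode = (9−1)/(9+16−2) = 8/23 = 0.348.
Mean = 9/(9+16) = 9/25 = 0.360.
The mean is pulled above the mode by the posterior's right skew.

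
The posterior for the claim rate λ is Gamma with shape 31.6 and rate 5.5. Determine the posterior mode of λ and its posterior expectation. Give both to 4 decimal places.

MAP = 5.5636, posterior mean = 5.7455

Mode = (α−1)/β = 30.6/5.5 = 5.5636.
Mean = α/β = 31.6/5.5 = 5.7455.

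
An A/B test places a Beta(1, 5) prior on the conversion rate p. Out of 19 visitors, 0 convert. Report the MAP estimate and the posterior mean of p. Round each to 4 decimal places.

p_MAP = 0.0000, E[p|data] = 0.0400

Posterior: Beta(1+0, 5+19) = Beta(1, 24).
Since α = 1 ≤ 1 and β > 1, the Beta density is monotone decreasing on [0,1]; the mode is at 0.
Mean = 1/(1+24) = 0.0400.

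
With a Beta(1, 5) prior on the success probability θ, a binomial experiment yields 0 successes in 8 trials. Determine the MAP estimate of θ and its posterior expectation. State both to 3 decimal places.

Posterior: Beta(1+0, 5+8) = Beta(1, 13).
Since α = 1 ≤ 1 and β > 1, the Beta density is monotone decreasing on [0,1]; the mode is at 0.
Mean = 1/(1+13) = 0.071.

θ_MAP = 0.000, E[θ|data] = 0.071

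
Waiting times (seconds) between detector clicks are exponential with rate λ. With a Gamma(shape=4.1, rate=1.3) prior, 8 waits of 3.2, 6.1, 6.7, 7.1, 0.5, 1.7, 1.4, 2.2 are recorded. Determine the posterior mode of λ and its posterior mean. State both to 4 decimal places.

Σ times = 28.9. Posterior: Gamma(shape = 4.1+8 = 12.1, rate = 1.3+28.9 = 30.2).
Mode = (α−1)/β = 11.1/30.2 = 0.3675.
Mean = α/β = 12.1/30.2 = 0.4007.
Mean > mode: the posterior has a right tail.

MAP = 0.3675, posterior mean = 0.4007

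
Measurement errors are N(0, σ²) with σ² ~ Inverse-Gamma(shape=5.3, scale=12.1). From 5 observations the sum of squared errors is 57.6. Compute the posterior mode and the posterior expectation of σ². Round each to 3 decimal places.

MAP = 4.648, posterior mean = 6.015

Posterior: Inverse-Gamma(shape = 5.3+5/2 = 7.8, scale = 12.1+57.6/2 = 40.9).
Mode = β/(α+1) = 40.9/8.8 = 4.648.
Mean = β/(α−1) = 40.9/6.8 = 6.015.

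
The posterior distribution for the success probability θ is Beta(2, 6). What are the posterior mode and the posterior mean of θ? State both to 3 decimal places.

Mode = (2−1)/(2+6−2) = 1/6 = 0.167.
Mean = 2/(2+6) = 2/8 = 0.250.

MAP: 0.167. Posterior mean: 0.250.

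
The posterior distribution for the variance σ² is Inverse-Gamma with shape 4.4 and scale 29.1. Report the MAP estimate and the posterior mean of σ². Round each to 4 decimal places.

MAP = 5.3889; posterior mean = 8.5588

Mode = β/(α+1) = 29.1/5.4 = 5.3889.
Mean = β/(α−1) = 29.1/3.4 = 8.5588.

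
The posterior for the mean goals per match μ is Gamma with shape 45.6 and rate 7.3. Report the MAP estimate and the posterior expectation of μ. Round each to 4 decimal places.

MAP: 6.1096. Posterior mean: 6.2466.

Mode = (α−1)/β = 44.6/7.3 = 6.1096.
Mean = α/β = 45.6/7.3 = 6.2466.
The posterior is right-skewed, so the mean exceeds the mode.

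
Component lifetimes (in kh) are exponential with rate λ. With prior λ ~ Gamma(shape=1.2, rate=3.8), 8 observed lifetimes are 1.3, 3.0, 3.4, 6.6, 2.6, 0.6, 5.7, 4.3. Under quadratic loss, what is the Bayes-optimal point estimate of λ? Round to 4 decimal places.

Σ times = 27.5. Posterior: Gamma(shape = 1.2+8 = 9.2, rate = 3.8+27.5 = 31.3).
Mode = (α−1)/β = 8.2/31.3 = 0.2620.
Mean = α/β = 9.2/31.3 = 0.2939.
Quadratic loss ⇒ the optimal estimator is the posterior mean.

0.2939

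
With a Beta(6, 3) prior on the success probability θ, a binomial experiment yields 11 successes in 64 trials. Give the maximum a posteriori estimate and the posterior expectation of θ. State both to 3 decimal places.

Posterior: Beta(6+11, 3+53) = Beta(17, 56).
Mode = (17−1)/(17+56−2) = 16/71 = 0.225.
Mean = 17/(17+56) = 17/73 = 0.233.

maximum a posteriori estimate = 0.225, posterior expectation = 0.233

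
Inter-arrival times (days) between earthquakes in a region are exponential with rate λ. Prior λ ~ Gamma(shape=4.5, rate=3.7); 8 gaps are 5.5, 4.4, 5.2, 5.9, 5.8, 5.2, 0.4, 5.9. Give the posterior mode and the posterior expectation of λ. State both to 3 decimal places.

λ_MAP = 0.274, E[λ|data] = 0.298

Σ times = 38.3. Posterior: Gamma(shape = 4.5+8 = 12.5, rate = 3.7+38.3 = 42.0).
Mode = (α−1)/β = 11.5/42.0 = 0.274.
Mean = α/β = 12.5/42.0 = 0.298.
Mean > mode: the posterior has a right tail.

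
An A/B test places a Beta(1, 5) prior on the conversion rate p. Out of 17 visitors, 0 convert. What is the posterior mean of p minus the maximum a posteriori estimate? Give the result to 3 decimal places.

0.043

Posterior: Beta(1+0, 5+17) = Beta(1, 22).
Since α = 1 ≤ 1 and β > 1, the Beta density is monotone decreasing on [0,1]; the mode is at 0.
Mean = 1/(1+22) = 0.043.
Difference = 0.043 − 0.000 = 0.043.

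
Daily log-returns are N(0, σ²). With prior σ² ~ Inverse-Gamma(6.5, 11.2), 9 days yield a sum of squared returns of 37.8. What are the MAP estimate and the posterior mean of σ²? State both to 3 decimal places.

Posterior: Inverse-Gamma(shape = 6.5+9/2 = 11.0, scale = 11.2+37.8/2 = 30.1).
Mode = β/(α+1) = 30.1/12.0 = 2.508.
Mean = β/(α−1) = 30.1/10.0 = 3.010.
The posterior is right-skewed, so the mean exceeds the mode.

MAP = 2.508, posterior mean = 3.010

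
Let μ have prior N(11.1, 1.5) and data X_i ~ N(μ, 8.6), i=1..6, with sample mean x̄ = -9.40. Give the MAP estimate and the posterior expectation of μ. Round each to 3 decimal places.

μ_MAP = 0.617, E[μ|data] = 0.617

Posterior for μ is Normal. Precision-weighted mean: (1/1.5·11.1 + 6/8.6·-9.40) / (1/1.5 + 6/8.6) = 0.617.
A Normal posterior is symmetric, so mode = mean.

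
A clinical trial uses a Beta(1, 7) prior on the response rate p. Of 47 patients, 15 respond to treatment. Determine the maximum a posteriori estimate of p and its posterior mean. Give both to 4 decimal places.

p_MAP = 0.2830, E[p|data] = 0.2909

Posterior: Beta(1+15, 7+32) = Beta(16, 39).
Mode = (16−1)/(16+39−2) = 15/53 = 0.2830.
Mean = 16/(16+39) = 16/55 = 0.2909.
Right-skewed posterior ⇒ mode < mean.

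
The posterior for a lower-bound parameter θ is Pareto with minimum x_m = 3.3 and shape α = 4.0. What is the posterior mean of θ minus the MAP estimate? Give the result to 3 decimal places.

1.100

The Pareto density is strictly decreasing on [x_m, ∞), so the mode is x_m = 3.300.
Mean = α·x_m/(α−1) = 4.0·3.3/3.0 = 4.400.
Difference = 4.400 − 3.300 = 1.100.
Mean > mode: the posterior has a right tail.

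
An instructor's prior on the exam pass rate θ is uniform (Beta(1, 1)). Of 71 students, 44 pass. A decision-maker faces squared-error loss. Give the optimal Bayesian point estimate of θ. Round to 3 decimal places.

0.616

Posterior: Beta(1+44, 1+27) = Beta(45, 28).
Mode = (45−1)/(45+28−2) = 44/71 = 0.620.
Mean = 45/(45+28) = 45/73 = 0.616.
Squared-error loss ⇒ the optimal estimator is the posterior mean.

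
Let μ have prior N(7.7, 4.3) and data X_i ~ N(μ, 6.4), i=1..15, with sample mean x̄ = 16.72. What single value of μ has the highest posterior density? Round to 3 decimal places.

Posterior for μ is Normal. Precision-weighted mean: (1/4.3·7.7 + 15/6.4·16.72) / (1/4.3 + 15/6.4) = 15.906.
A Normal posterior is symmetric, so mode = mean.
This is the posterior mode — the MAP estimate.

15.906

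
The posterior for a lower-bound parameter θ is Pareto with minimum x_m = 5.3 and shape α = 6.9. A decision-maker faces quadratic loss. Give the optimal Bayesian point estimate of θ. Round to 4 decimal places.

The Pareto density is strictly decreasing on [x_m, ∞), so the mode is x_m = 5.3000.
Mean = α·x_m/(α−1) = 6.9·5.3/5.9 = 6.1983.
Quadratic loss ⇒ the optimal estimator is the posterior mean.

6.1983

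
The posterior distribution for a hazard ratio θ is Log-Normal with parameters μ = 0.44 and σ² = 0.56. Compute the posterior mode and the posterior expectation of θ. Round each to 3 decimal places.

Mode = exp(μ − σ²) = exp(-0.12) = 0.887.
Mean = exp(μ + σ²/2) = exp(0.720) = 2.054.

MAP = 0.887; posterior mean = 2.054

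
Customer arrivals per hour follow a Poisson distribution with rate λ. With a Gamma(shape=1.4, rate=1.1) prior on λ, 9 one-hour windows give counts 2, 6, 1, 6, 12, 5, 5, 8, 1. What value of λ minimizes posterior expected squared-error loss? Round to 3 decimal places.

Σ counts = 46. Posterior: Gamma(shape = 1.4+46 = 47.4, rate = 1.1+9 = 10.1).
Mode = (α−1)/β = 46.4/10.1 = 4.594.
Mean = α/β = 47.4/10.1 = 4.693.
Squared-error loss ⇒ the optimal estimator is the posterior mean.

4.693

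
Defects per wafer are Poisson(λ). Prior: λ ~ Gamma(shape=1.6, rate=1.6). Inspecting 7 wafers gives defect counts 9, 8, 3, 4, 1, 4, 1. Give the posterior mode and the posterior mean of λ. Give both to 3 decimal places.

Σ counts = 30. Posterior: Gamma(shape = 1.6+30 = 31.6, rate = 1.6+7 = 8.6).
Mode = (α−1)/β = 30.6/8.6 = 3.558.
Mean = α/β = 31.6/8.6 = 3.674.

MAP: 3.558. Posterior mean: 3.674.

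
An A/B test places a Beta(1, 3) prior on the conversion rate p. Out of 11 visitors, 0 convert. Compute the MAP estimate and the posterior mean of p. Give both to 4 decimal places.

Posterior: Beta(1+0, 3+11) = Beta(1, 14).
Since α = 1 ≤ 1 and β > 1, the Beta density is monotone decreasing on [0,1]; the mode is at 0.
Mean = 1/(1+14) = 0.0667.
Right-skewed posterior ⇒ mode < mean.

MAP = 0.0000, posterior mean = 0.0667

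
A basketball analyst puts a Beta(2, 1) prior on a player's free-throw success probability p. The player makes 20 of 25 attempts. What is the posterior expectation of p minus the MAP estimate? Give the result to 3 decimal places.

-0.022

Posterior: Beta(2+20, 1+5) = Beta(22, 6).
Mode = (22−1)/(22+6−2) = 21/26 = 0.808.
Mean = 22/(22+6) = 22/28 = 0.786.
Difference = 0.786 − 0.808 = -0.022.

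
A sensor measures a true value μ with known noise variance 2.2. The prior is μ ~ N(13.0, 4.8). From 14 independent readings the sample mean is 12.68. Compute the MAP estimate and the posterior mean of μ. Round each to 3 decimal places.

Posterior for μ is Normal. Precision-weighted mean: (1/4.8·13.0 + 14/2.2·12.68) / (1/4.8 + 14/2.2) = 12.690.
A Normal posterior is symmetric, so mode = mean.

MAP = 12.690; posterior mean = 12.690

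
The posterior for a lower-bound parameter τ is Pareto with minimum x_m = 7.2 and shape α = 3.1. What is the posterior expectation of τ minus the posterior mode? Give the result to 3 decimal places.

3.429

The Pareto density is strictly decreasing on [x_m, ∞), so the mode is x_m = 7.200.
Mean = α·x_m/(α−1) = 3.1·7.2/2.1 = 10.629.
Difference = 10.629 − 7.200 = 3.429.
Mean > mode: the posterior has a right tail.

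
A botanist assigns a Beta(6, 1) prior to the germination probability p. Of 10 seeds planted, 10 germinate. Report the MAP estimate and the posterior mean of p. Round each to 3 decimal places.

p_MAP = 1.000, E[p|data] = 0.941

Posterior: Beta(6+10, 1+0) = Beta(16, 1).
Since β = 1 ≤ 1 and α > 1, the Beta density is monotone increasing on [0,1]; the mode is at 1.
Mean = 16/(16+1) = 0.941.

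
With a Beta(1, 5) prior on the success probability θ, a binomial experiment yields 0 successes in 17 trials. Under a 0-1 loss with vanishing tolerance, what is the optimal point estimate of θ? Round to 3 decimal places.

Posterior: Beta(1+0, 5+17) = Beta(1, 22).
Since α = 1 ≤ 1 and β > 1, the Beta density is monotone decreasing on [0,1]; the mode is at 0.
Mean = 1/(1+22) = 0.043.
This is the posterior mode — the MAP estimate.

0.000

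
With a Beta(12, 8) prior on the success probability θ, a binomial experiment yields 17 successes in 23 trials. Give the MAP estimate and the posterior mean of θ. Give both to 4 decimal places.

MAP = 0.6829; posterior mean = 0.6744

Posterior: Beta(12+17, 8+6) = Beta(29, 14).
Mode = (29−1)/(29+14−2) = 28/41 = 0.6829.
Mean = 29/(29+14) = 29/43 = 0.6744.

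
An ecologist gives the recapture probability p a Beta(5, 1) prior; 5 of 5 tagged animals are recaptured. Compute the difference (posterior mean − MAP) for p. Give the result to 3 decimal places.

Posterior: Beta(5+5, 1+0) = Beta(10, 1).
Since β = 1 ≤ 1 and α > 1, the Beta density is monotone increasing on [0,1]; the mode is at 1.
Mean = 10/(10+1) = 0.909.
Difference = 0.909 − 1.000 = -0.091.
Left-skewed posterior ⇒ mean < mode.

-0.091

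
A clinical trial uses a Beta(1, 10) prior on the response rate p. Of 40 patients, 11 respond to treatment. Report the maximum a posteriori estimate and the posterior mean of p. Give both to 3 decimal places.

Posterior: Beta(1+11, 10+29) = Beta(12, 39).
Mode = (12−1)/(12+39−2) = 11/49 = 0.224.
Mean = 12/(12+39) = 12/51 = 0.235.
Mean > mode: the posterior has a right tail.

MAP = 0.224, posterior mean = 0.235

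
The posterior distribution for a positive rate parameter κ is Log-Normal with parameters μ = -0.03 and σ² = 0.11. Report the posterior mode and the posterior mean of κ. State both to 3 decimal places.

MAP = 0.869; posterior mean = 1.025

Mode = exp(μ − σ²) = exp(-0.14) = 0.869.
Mean = exp(μ + σ²/2) = exp(0.025) = 1.025.
The mean is pulled above the mode by the posterior's right skew.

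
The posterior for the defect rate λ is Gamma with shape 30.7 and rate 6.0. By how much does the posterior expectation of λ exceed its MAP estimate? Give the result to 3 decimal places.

0.167

Mode = (α−1)/β = 29.7/6.0 = 4.950.
Mean = α/β = 30.7/6.0 = 5.117.
Difference = 5.117 − 4.950 = 0.167.
The posterior is right-skewed, so the mean exceeds the mode.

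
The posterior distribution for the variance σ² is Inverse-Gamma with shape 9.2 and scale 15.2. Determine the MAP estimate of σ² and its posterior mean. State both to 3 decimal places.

Mode = β/(α+1) = 15.2/10.2 = 1.490.
Mean = β/(α−1) = 15.2/8.2 = 1.854.
The posterior is right-skewed, so the mean exceeds the mode.

σ²_MAP = 1.490, E[σ²|data] = 1.854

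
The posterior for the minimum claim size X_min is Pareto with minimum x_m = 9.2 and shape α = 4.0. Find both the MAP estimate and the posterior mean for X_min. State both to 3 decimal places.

The Pareto density is strictly decreasing on [x_m, ∞), so the mode is x_m = 9.200.
Mean = α·x_m/(α−1) = 4.0·9.2/3.0 = 12.267.

MAP: 9.200. Posterior mean: 12.267.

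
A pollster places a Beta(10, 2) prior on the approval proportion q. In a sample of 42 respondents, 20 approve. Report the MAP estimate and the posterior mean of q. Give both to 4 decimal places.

Posterior: Beta(10+20, 2+22) = Beta(30, 24).
Mode = (30−1)/(30+24−2) = 29/52 = 0.5577.
Mean = 30/(30+24) = 30/54 = 0.5556.
Left-skewed posterior ⇒ mean < mode.

MAP: 0.5577. Posterior mean: 0.5556.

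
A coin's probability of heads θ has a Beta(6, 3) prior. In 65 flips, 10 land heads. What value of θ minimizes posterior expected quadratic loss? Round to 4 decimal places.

Posterior: Beta(6+10, 3+55) = Beta(16, 58).
Mode = (16−1)/(16+58−2) = 15/72 = 0.2083.
Mean = 16/(16+58) = 16/74 = 0.2162.
Quadratic loss ⇒ the optimal estimator is the posterior mean.

0.2162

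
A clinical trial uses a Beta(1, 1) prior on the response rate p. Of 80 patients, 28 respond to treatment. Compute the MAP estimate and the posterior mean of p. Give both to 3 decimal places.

MAP estimate = 0.350, posterior mean = 0.354

Posterior: Beta(1+28, 1+52) = Beta(29, 53).
Mode = (29−1)/(29+53−2) = 28/80 = 0.350.
With a flat prior the MAP equals the MLE, 28/80.
Mean = 29/(29+53) = 29/82 = 0.354.
Mean > mode: the posterior has a right tail.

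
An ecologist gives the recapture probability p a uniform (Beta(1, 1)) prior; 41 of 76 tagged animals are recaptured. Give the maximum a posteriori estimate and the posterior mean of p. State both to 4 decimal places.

Posterior: Beta(1+41, 1+35) = Beta(42, 36).
Mode = (42−1)/(42+36−2) = 41/76 = 0.5395.
With a flat prior the MAP equals the MLE, 41/76.
Mean = 42/(42+36) = 42/78 = 0.5385.
Mode > mean: the posterior has a left tail.

MAP = 0.5395; posterior mean = 0.5385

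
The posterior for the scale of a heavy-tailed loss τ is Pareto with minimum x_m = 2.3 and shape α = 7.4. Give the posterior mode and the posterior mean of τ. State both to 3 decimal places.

MAP = 2.300; posterior mean = 2.659

The Pareto density is strictly decreasing on [x_m, ∞), so the mode is x_m = 2.300.
Mean = α·x_m/(α−1) = 7.4·2.3/6.4 = 2.659.
Mean > mode: the posterior has a right tail.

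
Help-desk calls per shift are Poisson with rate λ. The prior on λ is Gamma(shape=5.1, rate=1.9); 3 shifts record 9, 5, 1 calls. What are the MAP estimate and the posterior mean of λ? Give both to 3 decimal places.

Σ counts = 15. Posterior: Gamma(shape = 5.1+15 = 20.1, rate = 1.9+3 = 4.9).
Mode = (α−1)/β = 19.1/4.9 = 3.898.
Mean = α/β = 20.1/4.9 = 4.102.
The posterior is right-skewed, so the mean exceeds the mode.

λ_MAP = 3.898, E[λ|data] = 4.102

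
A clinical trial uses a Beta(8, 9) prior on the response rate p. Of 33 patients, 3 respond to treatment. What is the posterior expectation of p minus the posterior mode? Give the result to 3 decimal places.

Posterior: Beta(8+3, 9+30) = Beta(11, 39).
Mode = (11−1)/(11+39−2) = 10/48 = 0.208.
Mean = 11/(11+39) = 11/50 = 0.220.
Difference = 0.220 − 0.208 = 0.012.
The posterior is right-skewed, so the mean exceeds the mode.

0.012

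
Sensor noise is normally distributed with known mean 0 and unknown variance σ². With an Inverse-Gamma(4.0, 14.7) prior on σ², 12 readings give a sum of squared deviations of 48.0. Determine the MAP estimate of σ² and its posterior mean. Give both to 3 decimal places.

MAP = 3.518; posterior mean = 4.300

Posterior: Inverse-Gamma(shape = 4.0+12/2 = 10.0, scale = 14.7+48.0/2 = 38.7).
Mode = β/(α+1) = 38.7/11.0 = 3.518.
Mean = β/(α−1) = 38.7/9.0 = 4.300.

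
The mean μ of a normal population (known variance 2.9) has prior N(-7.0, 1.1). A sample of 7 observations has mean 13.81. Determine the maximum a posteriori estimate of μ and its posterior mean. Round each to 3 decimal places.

MAP = 8.117; posterior mean = 8.117

Posterior for μ is Normal. Precision-weighted mean: (1/1.1·-7.0 + 7/2.9·13.81) / (1/1.1 + 7/2.9) = 8.117.
A Normal posterior is symmetric, so mode = mean.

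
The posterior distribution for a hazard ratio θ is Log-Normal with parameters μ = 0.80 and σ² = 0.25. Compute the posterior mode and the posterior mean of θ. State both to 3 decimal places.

Mode = exp(μ − σ²) = exp(0.55) = 1.733.
Mean = exp(μ + σ²/2) = exp(0.925) = 2.522.

MAP: 1.733. Posterior mean: 2.522.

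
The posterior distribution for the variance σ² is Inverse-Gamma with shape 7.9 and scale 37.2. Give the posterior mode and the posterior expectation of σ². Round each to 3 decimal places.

Mode = β/(α+1) = 37.2/8.9 = 4.180.
Mean = β/(α−1) = 37.2/6.9 = 5.391.

posterior mode = 4.180, posterior expectation = 5.391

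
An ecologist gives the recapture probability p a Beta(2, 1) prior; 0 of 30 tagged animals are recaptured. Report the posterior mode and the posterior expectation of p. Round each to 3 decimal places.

Posterior: Beta(2+0, 1+30) = Beta(2, 31).
Mode = (2−1)/(2+31−2) = 1/31 = 0.032.
Mean = 2/(2+31) = 2/33 = 0.061.

MAP: 0.032. Posterior mean: 0.061.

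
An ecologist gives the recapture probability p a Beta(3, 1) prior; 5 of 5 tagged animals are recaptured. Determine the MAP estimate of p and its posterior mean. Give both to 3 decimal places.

p_MAP = 1.000, E[p|data] = 0.889

Posterior: Beta(3+5, 1+0) = Beta(8, 1).
Since β = 1 ≤ 1 and α > 1, the Beta density is monotone increasing on [0,1]; the mode is at 1.
Mean = 8/(8+1) = 0.889.
The mean is pulled below the mode by the posterior's left skew.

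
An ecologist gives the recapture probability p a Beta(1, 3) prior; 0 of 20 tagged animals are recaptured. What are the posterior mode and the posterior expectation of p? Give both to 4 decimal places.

MAP = 0.0000, posterior mean = 0.0417

Posterior: Beta(1+0, 3+20) = Beta(1, 23).
Since α = 1 ≤ 1 and β > 1, the Beta density is monotone decreasing on [0,1]; the mode is at 0.
Mean = 1/(1+23) = 0.0417.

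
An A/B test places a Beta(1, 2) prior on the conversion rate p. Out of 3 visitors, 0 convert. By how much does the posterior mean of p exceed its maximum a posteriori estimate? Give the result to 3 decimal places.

0.167

Posterior: Beta(1+0, 2+3) = Beta(1, 5).
Since α = 1 ≤ 1 and β > 1, the Beta density is monotone decreasing on [0,1]; the mode is at 0.
Mean = 1/(1+5) = 0.167.
Difference = 0.167 − 0.000 = 0.167.
The mean is pulled above the mode by the posterior's right skew.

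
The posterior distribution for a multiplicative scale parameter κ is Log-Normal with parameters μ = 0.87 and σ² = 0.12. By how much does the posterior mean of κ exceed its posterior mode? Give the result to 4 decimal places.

0.4175

Mode = exp(μ − σ²) = exp(0.75) = 2.1170.
Mean = exp(μ + σ²/2) = exp(0.930) = 2.5345.
Difference = 2.5345 − 2.1170 = 0.4175.
The posterior is right-skewed, so the mean exceeds the mode.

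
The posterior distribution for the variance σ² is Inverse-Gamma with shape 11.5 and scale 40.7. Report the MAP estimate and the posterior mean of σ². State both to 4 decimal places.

Mode = β/(α+1) = 40.7/12.5 = 3.2560.
Mean = β/(α−1) = 40.7/10.5 = 3.8762.

MAP = 3.2560, posterior mean = 3.8762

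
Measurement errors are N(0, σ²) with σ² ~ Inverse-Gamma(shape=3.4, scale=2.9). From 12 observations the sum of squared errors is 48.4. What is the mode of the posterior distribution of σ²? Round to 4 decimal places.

2.6058

Posterior: Inverse-Gamma(shape = 3.4+12/2 = 9.4, scale = 2.9+48.4/2 = 27.1).
Mode = β/(α+1) = 27.1/10.4 = 2.6058.
Mean = β/(α−1) = 27.1/8.4 = 3.2262.
This is the posterior mode — the MAP estimate.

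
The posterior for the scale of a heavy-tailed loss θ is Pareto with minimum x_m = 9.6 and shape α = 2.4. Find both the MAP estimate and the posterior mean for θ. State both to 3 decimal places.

The Pareto density is strictly decreasing on [x_m, ∞), so the mode is x_m = 9.600.
Mean = α·x_m/(α−1) = 2.4·9.6/1.4 = 16.457.
Right-skewed posterior ⇒ mode < mean.

θ_MAP = 9.600, E[θ|data] = 16.457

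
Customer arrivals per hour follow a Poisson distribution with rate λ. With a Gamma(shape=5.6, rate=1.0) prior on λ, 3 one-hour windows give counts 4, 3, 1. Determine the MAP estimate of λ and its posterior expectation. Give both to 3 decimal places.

MAP estimate = 3.150, posterior expectation = 3.400

Σ counts = 8. Posterior: Gamma(shape = 5.6+8 = 13.6, rate = 1.0+3 = 4.0).
Mode = (α−1)/β = 12.6/4.0 = 3.150.
Mean = α/β = 13.6/4.0 = 3.400.
The mean is pulled above the mode by the posterior's right skew.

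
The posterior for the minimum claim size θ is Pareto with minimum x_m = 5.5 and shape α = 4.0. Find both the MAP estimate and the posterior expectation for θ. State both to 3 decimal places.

The Pareto density is strictly decreasing on [x_m, ∞), so the mode is x_m = 5.500.
Mean = α·x_m/(α−1) = 4.0·5.5/3.0 = 7.333.
The mean is pulled above the mode by the posterior's right skew.

MAP = 5.500; posterior mean = 7.333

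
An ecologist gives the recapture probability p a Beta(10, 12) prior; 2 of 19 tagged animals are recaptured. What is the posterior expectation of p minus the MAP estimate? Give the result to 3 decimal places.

Posterior: Beta(10+2, 12+17) = Beta(12, 29).
Mode = (12−1)/(12+29−2) = 11/39 = 0.282.
Mean = 12/(12+29) = 12/41 = 0.293.
Difference = 0.293 − 0.282 = 0.011.

0.011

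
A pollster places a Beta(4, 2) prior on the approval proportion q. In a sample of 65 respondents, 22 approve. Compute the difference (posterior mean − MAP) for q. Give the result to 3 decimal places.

0.004

Posterior: Beta(4+22, 2+43) = Beta(26, 45).
Mode = (26−1)/(26+45−2) = 25/69 = 0.362.
Mean = 26/(26+45) = 26/71 = 0.366.
Difference = 0.366 − 0.362 = 0.004.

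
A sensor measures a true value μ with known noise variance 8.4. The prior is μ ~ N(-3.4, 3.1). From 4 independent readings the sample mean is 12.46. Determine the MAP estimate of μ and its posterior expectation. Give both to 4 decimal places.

Posterior for μ is Normal. Precision-weighted mean: (1/3.1·-3.4 + 4/8.4·12.46) / (1/3.1 + 4/8.4) = 6.0550.
A Normal posterior is symmetric, so mode = mean.

MAP = 6.0550, posterior mean = 6.0550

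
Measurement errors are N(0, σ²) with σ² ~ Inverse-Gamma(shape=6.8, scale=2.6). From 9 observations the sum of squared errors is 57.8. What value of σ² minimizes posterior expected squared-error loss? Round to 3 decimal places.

3.058

Posterior: Inverse-Gamma(shape = 6.8+9/2 = 11.3, scale = 2.6+57.8/2 = 31.5).
Mode = β/(α+1) = 31.5/12.3 = 2.561.
Mean = β/(α−1) = 31.5/10.3 = 3.058.
Squared-error loss ⇒ the optimal estimator is the posterior mean.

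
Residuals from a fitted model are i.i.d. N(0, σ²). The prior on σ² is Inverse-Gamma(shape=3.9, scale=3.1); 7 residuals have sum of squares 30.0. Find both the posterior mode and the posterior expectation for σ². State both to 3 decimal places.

MAP = 2.155; posterior mean = 2.828

Posterior: Inverse-Gamma(shape = 3.9+7/2 = 7.4, scale = 3.1+30.0/2 = 18.1).
Mode = β/(α+1) = 18.1/8.4 = 2.155.
Mean = β/(α−1) = 18.1/6.4 = 2.828.
Right-skewed posterior ⇒ mode < mean.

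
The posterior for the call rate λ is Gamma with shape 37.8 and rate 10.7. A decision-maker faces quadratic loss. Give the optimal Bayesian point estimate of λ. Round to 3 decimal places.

Mode = (α−1)/β = 36.8/10.7 = 3.439.
Mean = α/β = 37.8/10.7 = 3.533.
Quadratic loss ⇒ the optimal estimator is the posterior mean.

3.533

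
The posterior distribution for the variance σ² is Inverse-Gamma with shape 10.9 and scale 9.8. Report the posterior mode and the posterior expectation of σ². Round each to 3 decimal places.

MAP = 0.824; posterior mean = 0.990

Mode = β/(α+1) = 9.8/11.9 = 0.824.
Mean = β/(α−1) = 9.8/9.9 = 0.990.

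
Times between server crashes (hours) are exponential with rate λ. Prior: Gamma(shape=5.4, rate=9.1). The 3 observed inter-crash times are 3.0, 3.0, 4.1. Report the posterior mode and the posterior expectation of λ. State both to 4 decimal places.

MAP = 0.3854; posterior mean = 0.4375

Σ times = 10.1. Posterior: Gamma(shape = 5.4+3 = 8.4, rate = 9.1+10.1 = 19.2).
Mode = (α−1)/β = 7.4/19.2 = 0.3854.
Mean = α/β = 8.4/19.2 = 0.4375.
Mean > mode: the posterior has a right tail.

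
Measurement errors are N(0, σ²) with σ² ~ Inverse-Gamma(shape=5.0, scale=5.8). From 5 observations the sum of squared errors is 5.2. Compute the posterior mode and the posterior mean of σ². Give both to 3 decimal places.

Posterior: Inverse-Gamma(shape = 5.0+5/2 = 7.5, scale = 5.8+5.2/2 = 8.4).
Mode = β/(α+1) = 8.4/8.5 = 0.988.
Mean = β/(α−1) = 8.4/6.5 = 1.292.

MAP = 0.988; posterior mean = 1.292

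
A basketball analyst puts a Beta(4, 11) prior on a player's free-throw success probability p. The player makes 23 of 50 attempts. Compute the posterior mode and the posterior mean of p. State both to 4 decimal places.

Posterior: Beta(4+23, 11+27) = Beta(27, 38).
Mode = (27−1)/(27+38−2) = 26/63 = 0.4127.
Mean = 27/(27+38) = 27/65 = 0.4154.
Right-skewed posterior ⇒ mode < mean.

MAP = 0.4127; posterior mean = 0.4154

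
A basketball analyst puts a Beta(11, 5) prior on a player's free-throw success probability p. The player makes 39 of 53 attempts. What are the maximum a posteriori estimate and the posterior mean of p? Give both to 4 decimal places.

Posterior: Beta(11+39, 5+14) = Beta(50, 19).
Mode = (50−1)/(50+19−2) = 49/67 = 0.7313.
Mean = 50/(50+19) = 50/69 = 0.7246.

MAP = 0.7313; posterior mean = 0.7246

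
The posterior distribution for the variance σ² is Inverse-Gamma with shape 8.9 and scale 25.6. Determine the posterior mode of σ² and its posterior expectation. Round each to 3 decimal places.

Mode = β/(α+1) = 25.6/9.9 = 2.586.
Mean = β/(α−1) = 25.6/7.9 = 3.241.
The mean is pulled above the mode by the posterior's right skew.

posterior mode = 2.586, posterior expectation = 3.241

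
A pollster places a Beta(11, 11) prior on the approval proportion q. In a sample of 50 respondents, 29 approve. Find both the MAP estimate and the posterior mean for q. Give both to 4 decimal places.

Posterior: Beta(11+29, 11+21) = Beta(40, 32).
Mode = (40−1)/(40+32−2) = 39/70 = 0.5571.
Mean = 40/(40+32) = 40/72 = 0.5556.

MAP = 0.5571, posterior mean = 0.5556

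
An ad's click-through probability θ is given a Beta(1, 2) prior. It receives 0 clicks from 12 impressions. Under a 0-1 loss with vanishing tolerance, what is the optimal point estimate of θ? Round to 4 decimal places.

0.0000

Posterior: Beta(1+0, 2+12) = Beta(1, 14).
Since α = 1 ≤ 1 and β > 1, the Beta density is monotone decreasing on [0,1]; the mode is at 0.
Mean = 1/(1+14) = 0.0667.
This is the posterior mode — the MAP estimate.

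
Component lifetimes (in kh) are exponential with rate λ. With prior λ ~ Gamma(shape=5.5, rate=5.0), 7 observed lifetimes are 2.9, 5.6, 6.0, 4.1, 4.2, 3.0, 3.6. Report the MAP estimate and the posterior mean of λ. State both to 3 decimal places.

Σ times = 29.4. Posterior: Gamma(shape = 5.5+7 = 12.5, rate = 5.0+29.4 = 34.4).
Mode = (α−1)/β = 11.5/34.4 = 0.334.
Mean = α/β = 12.5/34.4 = 0.363.

MAP = 0.334; posterior mean = 0.363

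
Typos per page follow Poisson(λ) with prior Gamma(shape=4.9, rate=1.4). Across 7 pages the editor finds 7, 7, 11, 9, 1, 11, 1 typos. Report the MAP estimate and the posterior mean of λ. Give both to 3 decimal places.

Σ counts = 47. Posterior: Gamma(shape = 4.9+47 = 51.9, rate = 1.4+7 = 8.4).
Mode = (α−1)/β = 50.9/8.4 = 6.060.
Mean = α/β = 51.9/8.4 = 6.179.

MAP = 6.060; posterior mean = 6.179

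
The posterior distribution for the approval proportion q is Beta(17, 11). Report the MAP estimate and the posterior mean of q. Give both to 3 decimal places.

q_MAP = 0.615, E[q|data] = 0.607

Mode = (17−1)/(17+11−2) = 16/26 = 0.615.
Mean = 17/(17+11) = 17/28 = 0.607.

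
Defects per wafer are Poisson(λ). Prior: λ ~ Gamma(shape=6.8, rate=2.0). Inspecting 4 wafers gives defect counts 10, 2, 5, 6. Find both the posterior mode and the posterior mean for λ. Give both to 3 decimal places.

Σ counts = 23. Posterior: Gamma(shape = 6.8+23 = 29.8, rate = 2.0+4 = 6.0).
Mode = (α−1)/β = 28.8/6.0 = 4.800.
Mean = α/β = 29.8/6.0 = 4.967.
The posterior is right-skewed, so the mean exceeds the mode.

λ_MAP = 4.800, E[λ|data] = 4.967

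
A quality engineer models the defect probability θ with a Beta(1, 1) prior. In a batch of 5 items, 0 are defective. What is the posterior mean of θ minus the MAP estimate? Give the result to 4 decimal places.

Posterior: Beta(1+0, 1+5) = Beta(1, 6).
Since α = 1 ≤ 1 and β > 1, the Beta density is monotone decreasing on [0,1]; the mode is at 0.
Mean = 1/(1+6) = 0.1429.
Difference = 0.1429 − 0.0000 = 0.1429.
The posterior is right-skewed, so the mean exceeds the mode.

0.1429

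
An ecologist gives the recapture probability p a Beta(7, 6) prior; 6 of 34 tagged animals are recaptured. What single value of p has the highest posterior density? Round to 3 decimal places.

0.267

Posterior: Beta(7+6, 6+28) = Beta(13, 34).
Mode = (13−1)/(13+34−2) = 12/45 = 0.267.
Mean = 13/(13+34) = 13/47 = 0.277.
This is the posterior mode — the MAP estimate.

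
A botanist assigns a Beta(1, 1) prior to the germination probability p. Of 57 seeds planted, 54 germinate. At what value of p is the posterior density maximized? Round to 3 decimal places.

0.947

Posterior: Beta(1+54, 1+3) = Beta(55, 4).
Mode = (55−1)/(55+4−2) = 54/57 = 0.947.
With a flat prior the MAP equals the MLE, 54/57.
Mean = 55/(55+4) = 55/59 = 0.932.
This is the posterior mode — the MAP estimate.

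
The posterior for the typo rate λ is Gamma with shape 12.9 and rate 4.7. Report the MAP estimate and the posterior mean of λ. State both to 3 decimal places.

Mode = (α−1)/β = 11.9/4.7 = 2.532.
Mean = α/β = 12.9/4.7 = 2.745.

MAP = 2.532; posterior mean = 2.745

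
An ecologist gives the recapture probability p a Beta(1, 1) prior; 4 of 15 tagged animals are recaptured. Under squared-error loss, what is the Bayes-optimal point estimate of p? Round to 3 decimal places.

Posterior: Beta(1+4, 1+11) = Beta(5, 12).
Mode = (5−1)/(5+12−2) = 4/15 = 0.267.
With a flat prior the MAP equals the MLE, 4/15.
Mean = 5/(5+12) = 5/17 = 0.294.
Squared-error loss ⇒ the optimal estimator is the posterior mean.

0.294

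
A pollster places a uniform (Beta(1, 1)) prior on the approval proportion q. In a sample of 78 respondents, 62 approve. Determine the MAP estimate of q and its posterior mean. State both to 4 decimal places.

MAP estimate = 0.7949, posterior mean = 0.7875

Posterior: Beta(1+62, 1+16) = Beta(63, 17).
Mode = (63−1)/(63+17−2) = 62/78 = 0.7949.
With a flat prior the MAP equals the MLE, 62/78.
Mean = 63/(63+17) = 63/80 = 0.7875.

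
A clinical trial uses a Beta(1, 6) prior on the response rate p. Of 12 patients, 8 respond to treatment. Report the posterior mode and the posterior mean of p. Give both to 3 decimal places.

MAP = 0.471; posterior mean = 0.474

Posterior: Beta(1+8, 6+4) = Beta(9, 10).
Mode = (9−1)/(9+10−2) = 8/17 = 0.471.
Mean = 9/(9+10) = 9/19 = 0.474.
Mean > mode: the posterior has a right tail.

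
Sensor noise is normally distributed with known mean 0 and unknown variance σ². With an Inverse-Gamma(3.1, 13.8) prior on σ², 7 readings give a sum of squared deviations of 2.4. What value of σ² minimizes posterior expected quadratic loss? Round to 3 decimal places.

Posterior: Inverse-Gamma(shape = 3.1+7/2 = 6.6, scale = 13.8+2.4/2 = 15.0).
Mode = β/(α+1) = 15.0/7.6 = 1.974.
Mean = β/(α−1) = 15.0/5.6 = 2.679.
Quadratic loss ⇒ the optimal estimator is the posterior mean.

2.679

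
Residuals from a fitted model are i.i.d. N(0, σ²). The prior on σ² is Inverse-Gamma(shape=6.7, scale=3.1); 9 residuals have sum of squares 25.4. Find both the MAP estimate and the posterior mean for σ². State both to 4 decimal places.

MAP = 1.2951; posterior mean = 1.5490

Posterior: Inverse-Gamma(shape = 6.7+9/2 = 11.2, scale = 3.1+25.4/2 = 15.8).
Mode = β/(α+1) = 15.8/12.2 = 1.2951.
Mean = β/(α−1) = 15.8/10.2 = 1.5490.
Mean > mode: the posterior has a right tail.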